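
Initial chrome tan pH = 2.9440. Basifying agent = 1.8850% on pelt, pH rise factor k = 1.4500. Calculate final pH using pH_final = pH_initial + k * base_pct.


Formula: pH_final = pH_initial + k * base_pct
Substituting: pH_final = 2.9440 + 1.4500 * 1.8850
Result: 5.6772


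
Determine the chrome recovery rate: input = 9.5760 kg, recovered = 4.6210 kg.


Formula: Recovery = recovered / input * 100
Substituting: Recovery = 4.6210 / 9.5760 * 100
Result: 48.2561 %


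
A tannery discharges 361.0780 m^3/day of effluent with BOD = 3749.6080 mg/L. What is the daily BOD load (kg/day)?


Formula: BOD_load = volume * conc / 1000
Substituting: BOD_load = 361.0780 * 3749.6080 / 1000
Result: 1353.9010 kg/day


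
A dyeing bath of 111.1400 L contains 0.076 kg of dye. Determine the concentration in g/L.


Formula: Conc = dye_mass(kg) / volume(L) * 1000
Substituting: Conc = 0.076 / 111.1400 * 1000
Result: 0.6838 g/L


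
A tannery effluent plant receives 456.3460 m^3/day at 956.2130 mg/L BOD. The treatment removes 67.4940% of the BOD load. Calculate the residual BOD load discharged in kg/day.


Load_in = volume * conc / 1000 = 456.3460 * 956.2130 / 1000 = 436.3640 kg/day
Removed = Load_in * eff / 100 = 436.3640 * 67.4940 / 100 = 294.5195 kg/day
Load_out = Load_in - Removed = 436.3640 - 294.5195 = 141.8445 kg/day


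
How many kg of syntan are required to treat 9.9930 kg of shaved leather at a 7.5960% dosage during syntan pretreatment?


Formula: Syntan = substrate * pct / 100
Substituting: Syntan = 9.9930 * 7.5960 / 100
Result: 0.7591 kg


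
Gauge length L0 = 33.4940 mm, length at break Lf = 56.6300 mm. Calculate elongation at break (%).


Formula: Elongation = (Lf - L0) / L0 * 100
Substituting: Elongation = (56.6300 - 33.4940) / 33.4940 * 100
Result: 69.0751 %


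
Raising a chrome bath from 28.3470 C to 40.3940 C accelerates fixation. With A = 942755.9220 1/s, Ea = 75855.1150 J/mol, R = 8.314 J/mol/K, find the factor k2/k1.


T1 = 28.3470 + 273.15 = 301.4970 K; T2 = 40.3940 + 273.15 = 313.5440 K
k1 = A * exp(-Ea/(R*T1)) = 942755.9220 * exp(-75855.1150/(8.314*301.4970)) = 6.7913e-08 1/s
k2 = A * exp(-Ea/(R*T2)) = 942755.9220 * exp(-75855.1150/(8.314*313.5440)) = 2.1723e-07 1/s
k2/k1 = 2.1723e-07 / 6.7913e-08 = 3.1986


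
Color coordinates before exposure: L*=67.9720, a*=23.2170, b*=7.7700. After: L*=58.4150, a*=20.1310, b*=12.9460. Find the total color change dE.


dL = -9.5570, da = -3.0860, db = 5.1760
dE = sqrt((-9.5570)^2 + (-3.0860)^2 + 5.1760^2) = 11.2983


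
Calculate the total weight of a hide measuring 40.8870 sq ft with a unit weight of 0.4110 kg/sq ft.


Formula: Weight = area * weight_per_sqft
Substituting: Weight = 40.8870 * 0.4110
Result: 16.8046 kg


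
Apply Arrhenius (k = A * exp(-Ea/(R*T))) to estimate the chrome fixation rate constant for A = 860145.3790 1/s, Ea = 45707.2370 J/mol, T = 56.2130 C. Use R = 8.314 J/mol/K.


T_K = T_C + 273.15 = 56.2130 + 273.15 = 329.3630 K
exponent = -Ea / (R * T_K) = -45707.2370 / (8.314 * 329.3630) = -16.6917
k = A * exp(exponent) = 860145.3790 * exp(-16.6917) = 0.0484692 1/s


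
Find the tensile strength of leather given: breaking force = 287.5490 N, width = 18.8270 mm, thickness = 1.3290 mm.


Formula: TS = force / (width * thickness)
Substituting: TS = 287.5490 / (18.8270 * 1.3290)
Result: 11.4923 N/mm^2


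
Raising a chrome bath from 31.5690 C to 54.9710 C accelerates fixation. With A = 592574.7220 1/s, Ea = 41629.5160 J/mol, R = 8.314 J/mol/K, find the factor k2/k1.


T1 = 31.5690 + 273.15 = 304.7190 K; T2 = 54.9710 + 273.15 = 328.1210 K
k1 = A * exp(-Ea/(R*T1)) = 592574.7220 * exp(-41629.5160/(8.314*304.7190)) = 0.0432906 1/s
k2 = A * exp(-Ea/(R*T2)) = 592574.7220 * exp(-41629.5160/(8.314*328.1210)) = 0.1398 1/s
k2/k1 = 0.1398 / 0.0432906 = 3.2283


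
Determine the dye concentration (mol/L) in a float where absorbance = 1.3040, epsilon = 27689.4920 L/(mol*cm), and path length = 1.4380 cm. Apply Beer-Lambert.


Formula: c = A / (epsilon * l)
Substituting: c = 1.3040 / (27689.4920 * 1.4380)
Result: 3.2749e-05 mol/L


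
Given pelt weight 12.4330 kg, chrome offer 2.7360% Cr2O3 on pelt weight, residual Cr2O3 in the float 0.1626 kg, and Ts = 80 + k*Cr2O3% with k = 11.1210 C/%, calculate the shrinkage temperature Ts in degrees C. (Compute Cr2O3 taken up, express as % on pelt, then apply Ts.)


Offered = pelt * offer_pct / 100 = 12.4330 * 2.7360 / 100 = 0.3402 kg
Uptake = offered - residual = 0.3402 - 0.1626 = 0.1776 kg
Cr2O3% on pelt = uptake / pelt * 100 = 0.1776 / 12.4330 * 100 = 1.4282 %
Ts = 80 + k * Cr2O3% = 80 + 11.1210 * 1.4282 = 95.8829 C


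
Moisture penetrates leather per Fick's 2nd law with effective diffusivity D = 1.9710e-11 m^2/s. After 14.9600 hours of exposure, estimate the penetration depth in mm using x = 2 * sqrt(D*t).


t = 14.9600 hr * 3600 = 53856.0000 s
D * t = 1.9710e-11 * 53856.0000 = 1.0615e-06
x = 2 * sqrt(D*t) = 2 * sqrt(1.0615e-06) = 0.00206058 m = 2.0606 mm


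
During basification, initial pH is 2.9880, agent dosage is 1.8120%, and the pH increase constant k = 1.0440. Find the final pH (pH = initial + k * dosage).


Formula: pH_final = pH_initial + k * base_pct
Substituting: pH_final = 2.9880 + 1.0440 * 1.8120
Result: 4.8797


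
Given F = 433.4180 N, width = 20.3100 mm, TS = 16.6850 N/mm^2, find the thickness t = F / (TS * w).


Formula: t = F / (TS * w)
Substituting: t = 433.4180 / (16.6850 * 20.3100)
Result: 1.2790 mm


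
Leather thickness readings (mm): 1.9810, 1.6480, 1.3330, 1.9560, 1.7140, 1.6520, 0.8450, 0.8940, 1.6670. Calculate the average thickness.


Formula: Average = sum / n
Substituting: Average = 13.6900 / 9
Result: 1.5211 mm


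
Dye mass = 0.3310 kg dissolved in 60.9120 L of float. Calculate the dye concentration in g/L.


Formula: Conc = dye_mass(kg) / volume(L) * 1000
Substituting: Conc = 0.3310 / 60.9120 * 1000
Result: 5.4341 g/L


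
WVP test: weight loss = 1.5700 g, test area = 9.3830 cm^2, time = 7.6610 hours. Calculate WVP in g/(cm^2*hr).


Formula: WVP = loss / (area * time)
Substituting: WVP = 1.5700 / (9.3830 * 7.6610)
Result: 0.021841 g/(cm^2*hr)


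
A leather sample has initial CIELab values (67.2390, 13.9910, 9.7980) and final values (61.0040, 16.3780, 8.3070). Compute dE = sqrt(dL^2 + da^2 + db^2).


dL = -6.2350, da = 2.3870, db = -1.4910
dE = sqrt((-6.2350)^2 + 2.3870^2 + (-1.4910)^2) = 6.8408


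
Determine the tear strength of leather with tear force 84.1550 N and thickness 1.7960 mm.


Formula: Tear strength = force / thickness
Substituting: Tear strength = 84.1550 / 1.7960
Result: 46.8569 N/mm


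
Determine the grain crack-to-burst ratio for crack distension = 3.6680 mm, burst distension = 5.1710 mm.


Formula: Ratio = crack / burst
Substituting: Ratio = 3.6680 / 5.1710
Result: 0.7093


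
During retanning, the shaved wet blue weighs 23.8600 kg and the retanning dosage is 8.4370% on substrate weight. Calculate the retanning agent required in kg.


Formula: Retan = substrate * pct / 100
Substituting: Retan = 23.8600 * 8.4370 / 100
Result: 2.0131 kg


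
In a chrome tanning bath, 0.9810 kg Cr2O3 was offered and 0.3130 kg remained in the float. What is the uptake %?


Formula: Uptake = (offered - residual) / offered * 100
Substituting: Uptake = (0.9810 - 0.3130) / 0.9810 * 100
Result: 68.0938 %


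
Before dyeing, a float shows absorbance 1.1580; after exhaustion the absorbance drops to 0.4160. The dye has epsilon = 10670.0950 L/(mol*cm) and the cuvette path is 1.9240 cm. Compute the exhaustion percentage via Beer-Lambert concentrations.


c_initial = A_i / (epsilon * l) = 1.1580 / (10670.0950 * 1.9240) = 5.6407e-05 mol/L
c_final = A_f / (epsilon * l) = 0.4160 / (10670.0950 * 1.9240) = 2.0264e-05 mol/L
Exhaustion = (c_initial - c_final) / c_initial * 100 = (5.6407e-05 - 2.0264e-05) / 5.6407e-05 * 100 = 64.0760 %


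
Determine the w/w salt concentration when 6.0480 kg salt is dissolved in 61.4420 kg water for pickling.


Formula: Conc = salt / (water + salt) * 100
Substituting: Conc = 6.0480 / (61.4420 + 6.0480) * 100
Result: 8.9613 %


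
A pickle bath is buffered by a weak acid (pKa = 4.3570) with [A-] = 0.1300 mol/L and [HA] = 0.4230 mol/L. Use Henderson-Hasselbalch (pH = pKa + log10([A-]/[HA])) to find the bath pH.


ratio = [A-] / [HA] = 0.1300 / 0.4230 = 0.3073
log10(ratio) = -0.5124
pH = pKa + log10(ratio) = 4.3570 - 0.5124 = 3.8446


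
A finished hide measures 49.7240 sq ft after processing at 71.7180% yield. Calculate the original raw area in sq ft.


Formula: raw = finished * 100 / yield
Substituting: raw = 49.7240 * 100 / 71.7180
Result: 69.3327 sq ft


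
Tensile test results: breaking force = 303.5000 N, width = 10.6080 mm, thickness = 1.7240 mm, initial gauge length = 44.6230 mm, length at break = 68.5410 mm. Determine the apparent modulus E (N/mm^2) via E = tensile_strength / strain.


TS = F / (w * t) = 303.5000 / (10.6080 * 1.7240) = 16.5954 N/mm^2
strain = (Lf - L0) / L0 = (68.5410 - 44.6230) / 44.6230 = 0.5360
E = TS / strain = 16.5954 / 0.5360 = 30.9615 N/mm^2


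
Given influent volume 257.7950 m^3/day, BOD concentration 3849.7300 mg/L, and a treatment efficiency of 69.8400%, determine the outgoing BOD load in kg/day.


Load_in = volume * conc / 1000 = 257.7950 * 3849.7300 / 1000 = 992.4411 kg/day
Removed = Load_in * eff / 100 = 992.4411 * 69.8400 / 100 = 693.1209 kg/day
Load_out = Load_in - Removed = 992.4411 - 693.1209 = 299.3202 kg/day


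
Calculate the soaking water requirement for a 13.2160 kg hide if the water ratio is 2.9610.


Formula: Water = hide_weight * ratio
Substituting: Water = 13.2160 * 2.9610
Result: 39.1326 kg


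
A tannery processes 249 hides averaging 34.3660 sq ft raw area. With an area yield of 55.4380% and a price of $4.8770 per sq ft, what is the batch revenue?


Raw_total = N * avg_area = 249 * 34.3660 = 8557.1340 sq ft
Finished = Raw_total * yield / 100 = 8557.1340 * 55.4380 / 100 = 4743.9039 sq ft
Value = Finished * price = 4743.9039 * 4.8770 = 23136.0195 $


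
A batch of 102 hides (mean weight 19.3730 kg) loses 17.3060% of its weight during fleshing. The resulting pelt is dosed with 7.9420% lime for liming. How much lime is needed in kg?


Total_raw = N * avg_wt = 102 * 19.3730 = 1976.0460 kg
Substrate = Total_raw * (1 - loss/100) = 1976.0460 * (1 - 17.3060/100) = 1634.0715 kg
Lime = Substrate * pct / 100 = 1634.0715 * 7.9420 / 100 = 129.7780 kg


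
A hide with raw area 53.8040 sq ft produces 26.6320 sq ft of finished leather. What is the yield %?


Formula: Yield = finished / raw * 100
Substituting: Yield = 26.6320 / 53.8040 * 100
Result: 49.4982 %


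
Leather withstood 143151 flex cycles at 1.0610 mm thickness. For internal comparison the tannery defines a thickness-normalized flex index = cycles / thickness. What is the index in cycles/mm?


Formula: Index = cycles / thickness
Substituting: Index = 143151 / 1.0610
Result: 134920.8294 cycles/mm


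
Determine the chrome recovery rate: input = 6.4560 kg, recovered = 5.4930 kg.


Formula: Recovery = recovered / input * 100
Substituting: Recovery = 5.4930 / 6.4560 * 100
Result: 85.0836 %


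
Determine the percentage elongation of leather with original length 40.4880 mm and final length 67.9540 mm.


Formula: Elongation = (Lf - L0) / L0 * 100
Substituting: Elongation = (67.9540 - 40.4880) / 40.4880 * 100
Result: 67.8374 %


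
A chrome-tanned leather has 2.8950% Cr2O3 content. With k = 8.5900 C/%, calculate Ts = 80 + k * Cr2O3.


Formula: Ts = 80 + k * Cr2O3
Substituting: Ts = 80 + 8.5900 * 2.8950
Result: 104.8680 C


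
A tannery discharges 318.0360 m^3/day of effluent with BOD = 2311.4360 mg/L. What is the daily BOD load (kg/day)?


Formula: BOD_load = volume * conc / 1000
Substituting: BOD_load = 318.0360 * 2311.4360 / 1000
Result: 735.1199 kg/day


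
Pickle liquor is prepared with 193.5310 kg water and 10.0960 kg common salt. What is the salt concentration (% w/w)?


Formula: Conc = salt / (water + salt) * 100
Substituting: Conc = 10.0960 / (193.5310 + 10.0960) * 100
Result: 4.9581 %


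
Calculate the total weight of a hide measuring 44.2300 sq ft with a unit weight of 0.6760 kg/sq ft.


Formula: Weight = area * weight_per_sqft
Substituting: Weight = 44.2300 * 0.6760
Result: 29.8995 kg


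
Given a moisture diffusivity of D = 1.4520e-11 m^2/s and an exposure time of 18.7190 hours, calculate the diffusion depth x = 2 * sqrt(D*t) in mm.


t = 18.7190 hr * 3600 = 67388.4000 s
D * t = 1.4520e-11 * 67388.4000 = 9.7848e-07
x = 2 * sqrt(D*t) = 2 * sqrt(9.7848e-07) = 0.00197836 m = 1.9784 mm


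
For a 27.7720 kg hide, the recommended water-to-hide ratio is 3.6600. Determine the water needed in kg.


Formula: Water = hide_weight * ratio
Substituting: Water = 27.7720 * 3.6600
Result: 101.6455 kg


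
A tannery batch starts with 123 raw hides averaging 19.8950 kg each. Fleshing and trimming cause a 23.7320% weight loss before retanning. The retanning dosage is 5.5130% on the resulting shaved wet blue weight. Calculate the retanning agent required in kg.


Total_raw = N * avg_wt = 123 * 19.8950 = 2447.0850 kg
Substrate = Total_raw * (1 - loss/100) = 2447.0850 * (1 - 23.7320/100) = 1866.3428 kg
Retan = Substrate * pct / 100 = 1866.3428 * 5.5130 / 100 = 102.8915 kg


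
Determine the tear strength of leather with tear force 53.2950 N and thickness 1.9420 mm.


Formula: Tear strength = force / thickness
Substituting: Tear strength = 53.2950 / 1.9420
Result: 27.4434 N/mm


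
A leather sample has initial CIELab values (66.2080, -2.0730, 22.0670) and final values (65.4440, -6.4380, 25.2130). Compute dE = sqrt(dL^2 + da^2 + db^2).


dL = -0.7640, da = -4.3650, db = 3.1460
dE = sqrt((-0.7640)^2 + (-4.3650)^2 + 3.1460^2) = 5.4345


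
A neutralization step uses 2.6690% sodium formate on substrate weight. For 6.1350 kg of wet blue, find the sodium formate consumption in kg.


Formula: Neutralizer = substrate * pct / 100
Substituting: Neutralizer = 6.1350 * 2.6690 / 100
Result: 0.1637 kg


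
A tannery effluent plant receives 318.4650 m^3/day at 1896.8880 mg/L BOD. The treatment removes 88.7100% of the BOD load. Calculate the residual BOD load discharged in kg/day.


Load_in = volume * conc / 1000 = 318.4650 * 1896.8880 / 1000 = 604.0924 kg/day
Removed = Load_in * eff / 100 = 604.0924 * 88.7100 / 100 = 535.8904 kg/day
Load_out = Load_in - Removed = 604.0924 - 535.8904 = 68.2020 kg/day


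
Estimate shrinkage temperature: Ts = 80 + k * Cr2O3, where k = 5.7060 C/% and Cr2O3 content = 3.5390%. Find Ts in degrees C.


Formula: Ts = 80 + k * Cr2O3
Substituting: Ts = 80 + 5.7060 * 3.5390
Result: 100.1935 C


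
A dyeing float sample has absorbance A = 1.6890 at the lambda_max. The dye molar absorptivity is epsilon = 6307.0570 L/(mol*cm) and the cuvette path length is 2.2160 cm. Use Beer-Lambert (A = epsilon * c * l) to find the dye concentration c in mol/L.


Formula: c = A / (epsilon * l)
Substituting: c = 1.6890 / (6307.0570 * 2.2160)
Result: 1.2085e-04 mol/L


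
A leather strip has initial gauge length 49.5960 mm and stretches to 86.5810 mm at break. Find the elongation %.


Formula: Elongation = (Lf - L0) / L0 * 100
Substituting: Elongation = (86.5810 - 49.5960) / 49.5960 * 100
Result: 74.5725 %


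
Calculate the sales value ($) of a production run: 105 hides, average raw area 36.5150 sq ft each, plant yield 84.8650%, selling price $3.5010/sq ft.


Raw_total = N * avg_area = 105 * 36.5150 = 3834.0750 sq ft
Finished = Raw_total * yield / 100 = 3834.0750 * 84.8650 / 100 = 3253.7877 sq ft
Value = Finished * price = 3253.7877 * 3.5010 = 11391.5109 $


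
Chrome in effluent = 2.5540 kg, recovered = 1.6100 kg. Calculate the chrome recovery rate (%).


Formula: Recovery = recovered / input * 100
Substituting: Recovery = 1.6100 / 2.5540 * 100
Result: 63.0384 %


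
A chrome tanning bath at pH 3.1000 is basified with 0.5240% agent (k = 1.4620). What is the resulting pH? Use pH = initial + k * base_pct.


Formula: pH_final = pH_initial + k * base_pct
Substituting: pH_final = 3.1000 + 1.4620 * 0.5240
Result: 3.8661


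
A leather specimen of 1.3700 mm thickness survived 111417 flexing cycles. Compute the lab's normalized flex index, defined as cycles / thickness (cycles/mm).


Formula: Index = cycles / thickness
Substituting: Index = 111417 / 1.3700
Result: 81326.2774 cycles/mm


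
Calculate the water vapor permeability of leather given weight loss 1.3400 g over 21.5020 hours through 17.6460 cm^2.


Formula: WVP = loss / (area * time)
Substituting: WVP = 1.3400 / (17.6460 * 21.5020)
Result: 0.00353167 g/(cm^2*hr)


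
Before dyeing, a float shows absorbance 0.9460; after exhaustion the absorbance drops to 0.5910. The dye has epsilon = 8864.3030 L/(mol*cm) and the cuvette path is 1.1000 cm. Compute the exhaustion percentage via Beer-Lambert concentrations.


c_initial = A_i / (epsilon * l) = 0.9460 / (8864.3030 * 1.1000) = 9.7018e-05 mol/L
c_final = A_f / (epsilon * l) = 0.5910 / (8864.3030 * 1.1000) = 6.0611e-05 mol/L
Exhaustion = (c_initial - c_final) / c_initial * 100 = (9.7018e-05 - 6.0611e-05) / 9.7018e-05 * 100 = 37.5264 %


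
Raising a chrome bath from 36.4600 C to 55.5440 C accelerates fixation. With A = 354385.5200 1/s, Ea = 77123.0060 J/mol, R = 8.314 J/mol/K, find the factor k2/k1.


T1 = 36.4600 + 273.15 = 309.6100 K; T2 = 55.5440 + 273.15 = 328.6940 K
k1 = A * exp(-Ea/(R*T1)) = 354385.5200 * exp(-77123.0060/(8.314*309.6100)) = 3.4475e-08 1/s
k2 = A * exp(-Ea/(R*T2)) = 354385.5200 * exp(-77123.0060/(8.314*328.6940)) = 1.9633e-07 1/s
k2/k1 = 1.9633e-07 / 3.4475e-08 = 5.6948


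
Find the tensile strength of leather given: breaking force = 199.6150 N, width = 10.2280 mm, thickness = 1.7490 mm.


Formula: TS = force / (width * thickness)
Substituting: TS = 199.6150 / (10.2280 * 1.7490)
Result: 11.1587 N/mm^2


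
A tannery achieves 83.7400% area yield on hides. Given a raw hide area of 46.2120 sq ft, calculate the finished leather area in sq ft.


Formula: finished = raw * yield / 100
Substituting: finished = 46.2120 * 83.7400 / 100
Result: 38.6979 sq ft


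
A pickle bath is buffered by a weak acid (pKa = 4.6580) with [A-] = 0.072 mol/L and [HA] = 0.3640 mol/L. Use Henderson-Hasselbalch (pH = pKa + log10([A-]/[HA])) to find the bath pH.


ratio = [A-] / [HA] = 0.072 / 0.3640 = 0.1978
log10(ratio) = -0.7038
pH = pKa + log10(ratio) = 4.6580 - 0.7038 = 3.9542


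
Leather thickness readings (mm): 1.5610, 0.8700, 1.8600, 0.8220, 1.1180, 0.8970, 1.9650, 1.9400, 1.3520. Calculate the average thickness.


Formula: Average = sum / n
Substituting: Average = 12.3850 / 9
Result: 1.3761 mm


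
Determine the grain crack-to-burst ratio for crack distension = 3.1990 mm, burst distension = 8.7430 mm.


Formula: Ratio = crack / burst
Substituting: Ratio = 3.1990 / 8.7430
Result: 0.3659


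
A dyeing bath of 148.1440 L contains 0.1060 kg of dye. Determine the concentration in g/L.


Formula: Conc = dye_mass(kg) / volume(L) * 1000
Substituting: Conc = 0.1060 / 148.1440 * 1000
Result: 0.7155 g/L


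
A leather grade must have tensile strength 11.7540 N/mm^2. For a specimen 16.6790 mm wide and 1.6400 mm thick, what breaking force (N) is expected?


Formula: F = TS * w * t
Substituting: F = 11.7540 * 16.6790 * 1.6400
Result: 321.5137 N


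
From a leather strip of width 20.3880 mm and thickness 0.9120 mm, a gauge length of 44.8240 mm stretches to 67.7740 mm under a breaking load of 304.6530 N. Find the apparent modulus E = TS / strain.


TS = F / (w * t) = 304.6530 / (20.3880 * 0.9120) = 16.3846 N/mm^2
strain = (Lf - L0) / L0 = (67.7740 - 44.8240) / 44.8240 = 0.5120
E = TS / strain = 16.3846 / 0.5120 = 32.0010 N/mm^2


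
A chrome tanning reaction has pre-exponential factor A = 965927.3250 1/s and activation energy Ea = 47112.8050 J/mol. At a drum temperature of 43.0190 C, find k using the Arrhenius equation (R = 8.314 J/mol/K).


T_K = T_C + 273.15 = 43.0190 + 273.15 = 316.1690 K
exponent = -Ea / (R * T_K) = -47112.8050 / (8.314 * 316.1690) = -17.9230
k = A * exp(exponent) = 965927.3250 * exp(-17.9230) = 0.0158892 1/s


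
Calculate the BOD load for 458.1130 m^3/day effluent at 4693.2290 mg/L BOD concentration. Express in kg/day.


Formula: BOD_load = volume * conc / 1000
Substituting: BOD_load = 458.1130 * 4693.2290 / 1000
Result: 2150.0292 kg/day


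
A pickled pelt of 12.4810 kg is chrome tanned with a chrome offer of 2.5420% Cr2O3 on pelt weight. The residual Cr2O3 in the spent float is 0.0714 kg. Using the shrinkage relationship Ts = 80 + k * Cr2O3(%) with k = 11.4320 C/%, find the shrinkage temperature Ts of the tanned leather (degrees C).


Offered = pelt * offer_pct / 100 = 12.4810 * 2.5420 / 100 = 0.3173 kg
Uptake = offered - residual = 0.3173 - 0.0714 = 0.2459 kg
Cr2O3% on pelt = uptake / pelt * 100 = 0.2459 / 12.4810 * 100 = 1.9699 %
Ts = 80 + k * Cr2O3% = 80 + 11.4320 * 1.9699 = 102.5202 C


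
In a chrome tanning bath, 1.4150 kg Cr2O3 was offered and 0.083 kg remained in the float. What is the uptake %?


Formula: Uptake = (offered - residual) / offered * 100
Substituting: Uptake = (1.4150 - 0.083) / 1.4150 * 100
Result: 94.1343 %


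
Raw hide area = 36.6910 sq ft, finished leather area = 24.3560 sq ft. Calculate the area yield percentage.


Formula: Yield = finished / raw * 100
Substituting: Yield = 24.3560 / 36.6910 * 100
Result: 66.3814 %


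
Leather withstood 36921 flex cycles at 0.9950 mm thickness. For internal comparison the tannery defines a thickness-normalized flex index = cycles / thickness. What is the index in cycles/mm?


Formula: Index = cycles / thickness
Substituting: Index = 36921 / 0.9950
Result: 37106.5327 cycles/mm


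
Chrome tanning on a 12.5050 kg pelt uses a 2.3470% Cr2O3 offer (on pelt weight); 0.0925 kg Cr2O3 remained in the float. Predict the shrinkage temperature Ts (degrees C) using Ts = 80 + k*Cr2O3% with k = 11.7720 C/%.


Offered = pelt * offer_pct / 100 = 12.5050 * 2.3470 / 100 = 0.2935 kg
Uptake = offered - residual = 0.2935 - 0.0925 = 0.2010 kg
Cr2O3% on pelt = uptake / pelt * 100 = 0.2010 / 12.5050 * 100 = 1.6073 %
Ts = 80 + k * Cr2O3% = 80 + 11.7720 * 1.6073 = 98.9211 C


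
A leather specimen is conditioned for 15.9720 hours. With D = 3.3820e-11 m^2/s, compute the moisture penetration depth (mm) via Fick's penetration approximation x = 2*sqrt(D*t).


t = 15.9720 hr * 3600 = 57499.2000 s
D * t = 3.3820e-11 * 57499.2000 = 1.9446e-06
x = 2 * sqrt(D*t) = 2 * sqrt(1.9446e-06) = 0.00278899 m = 2.7890 mm


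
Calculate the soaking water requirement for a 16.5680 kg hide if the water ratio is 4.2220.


Formula: Water = hide_weight * ratio
Substituting: Water = 16.5680 * 4.2220
Result: 69.9501 kg


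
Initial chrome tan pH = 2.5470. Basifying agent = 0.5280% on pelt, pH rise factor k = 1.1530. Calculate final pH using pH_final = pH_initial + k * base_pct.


Formula: pH_final = pH_initial + k * base_pct
Substituting: pH_final = 2.5470 + 1.1530 * 0.5280
Result: 3.1558


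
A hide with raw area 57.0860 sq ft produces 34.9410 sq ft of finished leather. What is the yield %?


Formula: Yield = finished / raw * 100
Substituting: Yield = 34.9410 / 57.0860 * 100
Result: 61.2077 %


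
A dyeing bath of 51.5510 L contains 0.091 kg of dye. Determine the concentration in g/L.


Formula: Conc = dye_mass(kg) / volume(L) * 1000
Substituting: Conc = 0.091 / 51.5510 * 1000
Result: 1.7652 g/L


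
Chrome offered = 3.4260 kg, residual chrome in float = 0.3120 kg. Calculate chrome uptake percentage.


Formula: Uptake = (offered - residual) / offered * 100
Substituting: Uptake = (3.4260 - 0.3120) / 3.4260 * 100
Result: 90.8932 %


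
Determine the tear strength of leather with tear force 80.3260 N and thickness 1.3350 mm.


Formula: Tear strength = force / thickness
Substituting: Tear strength = 80.3260 / 1.3350
Result: 60.1693 N/mm


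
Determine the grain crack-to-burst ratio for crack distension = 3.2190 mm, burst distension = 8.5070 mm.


Formula: Ratio = crack / burst
Substituting: Ratio = 3.2190 / 8.5070
Result: 0.3784


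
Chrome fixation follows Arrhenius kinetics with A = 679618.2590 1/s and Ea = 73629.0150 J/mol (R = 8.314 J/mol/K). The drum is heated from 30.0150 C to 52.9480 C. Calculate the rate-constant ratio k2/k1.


T1 = 30.0150 + 273.15 = 303.1650 K; T2 = 52.9480 + 273.15 = 326.0980 K
k1 = A * exp(-Ea/(R*T1)) = 679618.2590 * exp(-73629.0150/(8.314*303.1650)) = 1.3986e-07 1/s
k2 = A * exp(-Ea/(R*T2)) = 679618.2590 * exp(-73629.0150/(8.314*326.0980)) = 1.0911e-06 1/s
k2/k1 = 1.0911e-06 / 1.3986e-07 = 7.8017


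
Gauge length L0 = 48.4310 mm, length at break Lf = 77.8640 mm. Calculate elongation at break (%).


Formula: Elongation = (Lf - L0) / L0 * 100
Substituting: Elongation = (77.8640 - 48.4310) / 48.4310 * 100
Result: 60.7731 %


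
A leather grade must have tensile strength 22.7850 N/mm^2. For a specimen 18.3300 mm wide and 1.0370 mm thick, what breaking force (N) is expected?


Formula: F = TS * w * t
Substituting: F = 22.7850 * 18.3300 * 1.0370
Result: 433.1021 N


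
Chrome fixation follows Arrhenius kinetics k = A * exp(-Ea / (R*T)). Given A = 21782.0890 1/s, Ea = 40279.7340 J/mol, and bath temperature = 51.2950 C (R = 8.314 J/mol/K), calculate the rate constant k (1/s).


T_K = T_C + 273.15 = 51.2950 + 273.15 = 324.4450 K
exponent = -Ea / (R * T_K) = -40279.7340 / (8.314 * 324.4450) = -14.9326
k = A * exp(exponent) = 21782.0890 * exp(-14.9326) = 0.00712776 1/s


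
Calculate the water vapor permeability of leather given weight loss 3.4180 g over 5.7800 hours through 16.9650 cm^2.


Formula: WVP = loss / (area * time)
Substituting: WVP = 3.4180 / (16.9650 * 5.7800)
Result: 0.034857 g/(cm^2*hr)


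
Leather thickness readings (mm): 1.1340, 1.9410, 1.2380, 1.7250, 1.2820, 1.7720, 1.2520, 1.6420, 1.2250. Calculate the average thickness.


Formula: Average = sum / n
Substituting: Average = 13.2110 / 9
Result: 1.4679 mm


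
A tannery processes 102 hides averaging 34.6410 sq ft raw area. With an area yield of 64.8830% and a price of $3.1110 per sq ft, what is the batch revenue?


Raw_total = N * avg_area = 102 * 34.6410 = 3533.3820 sq ft
Finished = Raw_total * yield / 100 = 3533.3820 * 64.8830 / 100 = 2292.5642 sq ft
Value = Finished * price = 2292.5642 * 3.1110 = 7132.1674 $


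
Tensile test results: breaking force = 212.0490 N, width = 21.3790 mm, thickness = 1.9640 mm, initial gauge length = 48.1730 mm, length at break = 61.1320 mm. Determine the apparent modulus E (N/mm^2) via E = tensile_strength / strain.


TS = F / (w * t) = 212.0490 / (21.3790 * 1.9640) = 5.0502 N/mm^2
strain = (Lf - L0) / L0 = (61.1320 - 48.1730) / 48.1730 = 0.2690
E = TS / strain = 5.0502 / 0.2690 = 18.7733 N/mm^2


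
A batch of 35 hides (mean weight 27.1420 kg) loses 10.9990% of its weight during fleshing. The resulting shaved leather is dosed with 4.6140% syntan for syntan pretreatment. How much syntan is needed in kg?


Total_raw = N * avg_wt = 35 * 27.1420 = 949.9700 kg
Substrate = Total_raw * (1 - loss/100) = 949.9700 * (1 - 10.9990/100) = 845.4828 kg
Syntan = Substrate * pct / 100 = 845.4828 * 4.6140 / 100 = 39.0106 kg


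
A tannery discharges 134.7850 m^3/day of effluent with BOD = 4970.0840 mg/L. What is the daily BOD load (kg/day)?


Formula: BOD_load = volume * conc / 1000
Substituting: BOD_load = 134.7850 * 4970.0840 / 1000
Result: 669.8928 kg/day


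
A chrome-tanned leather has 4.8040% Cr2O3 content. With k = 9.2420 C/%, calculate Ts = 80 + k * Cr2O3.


Formula: Ts = 80 + k * Cr2O3
Substituting: Ts = 80 + 9.2420 * 4.8040
Result: 124.3986 C


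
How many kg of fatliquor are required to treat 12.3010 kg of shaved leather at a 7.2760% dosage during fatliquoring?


Formula: Fat = substrate * pct / 100
Substituting: Fat = 12.3010 * 7.2760 / 100
Result: 0.8950 kg


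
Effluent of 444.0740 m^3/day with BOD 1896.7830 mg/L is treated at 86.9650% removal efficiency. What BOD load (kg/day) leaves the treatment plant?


Load_in = volume * conc / 1000 = 444.0740 * 1896.7830 / 1000 = 842.3120 kg/day
Removed = Load_in * eff / 100 = 842.3120 * 86.9650 / 100 = 732.5166 kg/day
Load_out = Load_in - Removed = 842.3120 - 732.5166 = 109.7954 kg/day


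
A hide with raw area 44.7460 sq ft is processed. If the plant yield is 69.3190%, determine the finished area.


Formula: finished = raw * yield / 100
Substituting: finished = 44.7460 * 69.3190 / 100
Result: 31.0175 sq ft


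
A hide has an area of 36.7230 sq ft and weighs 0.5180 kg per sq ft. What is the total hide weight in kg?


Formula: Weight = area * weight_per_sqft
Substituting: Weight = 36.7230 * 0.5180
Result: 19.0225 kg


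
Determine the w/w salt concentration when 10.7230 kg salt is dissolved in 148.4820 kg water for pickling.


Formula: Conc = salt / (water + salt) * 100
Substituting: Conc = 10.7230 / (148.4820 + 10.7230) * 100
Result: 6.7353 %


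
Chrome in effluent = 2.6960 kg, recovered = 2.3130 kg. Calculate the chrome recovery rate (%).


Formula: Recovery = recovered / input * 100
Substituting: Recovery = 2.3130 / 2.6960 * 100
Result: 85.7938 %


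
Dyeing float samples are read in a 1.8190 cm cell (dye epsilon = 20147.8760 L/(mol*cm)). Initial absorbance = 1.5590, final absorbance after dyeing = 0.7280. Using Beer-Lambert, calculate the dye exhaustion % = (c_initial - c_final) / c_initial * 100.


c_initial = A_i / (epsilon * l) = 1.5590 / (20147.8760 * 1.8190) = 4.2539e-05 mol/L
c_final = A_f / (epsilon * l) = 0.7280 / (20147.8760 * 1.8190) = 1.9864e-05 mol/L
Exhaustion = (c_initial - c_final) / c_initial * 100 = (4.2539e-05 - 1.9864e-05) / 4.2539e-05 * 100 = 53.3034 %


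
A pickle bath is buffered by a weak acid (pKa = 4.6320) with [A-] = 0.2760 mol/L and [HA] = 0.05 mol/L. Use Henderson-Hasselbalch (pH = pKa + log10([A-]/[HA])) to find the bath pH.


ratio = [A-] / [HA] = 0.2760 / 0.05 = 5.5200
log10(ratio) = 0.7419
pH = pKa + log10(ratio) = 4.6320 + 0.7419 = 5.3739


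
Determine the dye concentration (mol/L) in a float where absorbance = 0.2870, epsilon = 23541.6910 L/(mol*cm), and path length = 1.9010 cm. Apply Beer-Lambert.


Formula: c = A / (epsilon * l)
Substituting: c = 0.2870 / (23541.6910 * 1.9010)
Result: 6.4130e-06 mol/L


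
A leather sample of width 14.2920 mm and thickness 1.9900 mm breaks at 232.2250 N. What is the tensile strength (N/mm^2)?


Formula: TS = force / (width * thickness)
Substituting: TS = 232.2250 / (14.2920 * 1.9900)
Result: 8.1651 N/mm^2


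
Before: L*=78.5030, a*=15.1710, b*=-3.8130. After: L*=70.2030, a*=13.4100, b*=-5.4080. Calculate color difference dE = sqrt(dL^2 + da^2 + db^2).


dL = -8.3000, da = -1.7610, db = -1.5950
dE = sqrt((-8.3000)^2 + (-1.7610)^2 + (-1.5950)^2) = 8.6334


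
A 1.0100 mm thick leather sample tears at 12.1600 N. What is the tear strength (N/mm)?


Formula: Tear strength = force / thickness
Substituting: Tear strength = 12.1600 / 1.0100
Result: 12.0396 N/mm


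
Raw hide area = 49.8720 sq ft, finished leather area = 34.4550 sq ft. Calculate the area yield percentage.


Formula: Yield = finished / raw * 100
Substituting: Yield = 34.4550 / 49.8720 * 100
Result: 69.0869 %


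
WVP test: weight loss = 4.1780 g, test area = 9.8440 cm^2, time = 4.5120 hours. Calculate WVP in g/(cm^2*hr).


Formula: WVP = loss / (area * time)
Substituting: WVP = 4.1780 / (9.8440 * 4.5120)
Result: 0.0940649 g/(cm^2*hr)


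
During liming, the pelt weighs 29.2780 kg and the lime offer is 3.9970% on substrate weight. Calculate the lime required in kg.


Formula: Lime = substrate * pct / 100
Substituting: Lime = 29.2780 * 3.9970 / 100
Result: 1.1702 kg


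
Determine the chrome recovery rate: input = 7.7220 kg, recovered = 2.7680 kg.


Formula: Recovery = recovered / input * 100
Substituting: Recovery = 2.7680 / 7.7220 * 100
Result: 35.8456 %


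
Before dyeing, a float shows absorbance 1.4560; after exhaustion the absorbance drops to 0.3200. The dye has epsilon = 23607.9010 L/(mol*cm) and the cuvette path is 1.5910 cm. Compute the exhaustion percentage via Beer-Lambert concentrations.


c_initial = A_i / (epsilon * l) = 1.4560 / (23607.9010 * 1.5910) = 3.8764e-05 mol/L
c_final = A_f / (epsilon * l) = 0.3200 / (23607.9010 * 1.5910) = 8.5197e-06 mol/L
Exhaustion = (c_initial - c_final) / c_initial * 100 = (3.8764e-05 - 8.5197e-06) / 3.8764e-05 * 100 = 78.0220 %


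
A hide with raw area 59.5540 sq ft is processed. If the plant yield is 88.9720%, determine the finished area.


Formula: finished = raw * yield / 100
Substituting: finished = 59.5540 * 88.9720 / 100
Result: 52.9864 sq ft


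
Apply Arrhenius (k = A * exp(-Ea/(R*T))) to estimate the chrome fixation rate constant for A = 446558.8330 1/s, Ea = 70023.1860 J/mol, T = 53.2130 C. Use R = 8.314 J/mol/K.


T_K = T_C + 273.15 = 53.2130 + 273.15 = 326.3630 K
exponent = -Ea / (R * T_K) = -70023.1860 / (8.314 * 326.3630) = -25.8066
k = A * exp(exponent) = 446558.8330 * exp(-25.8066) = 2.7683e-06 1/s


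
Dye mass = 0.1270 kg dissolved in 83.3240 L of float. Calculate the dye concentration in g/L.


Formula: Conc = dye_mass(kg) / volume(L) * 1000
Substituting: Conc = 0.1270 / 83.3240 * 1000
Result: 1.5242 g/L


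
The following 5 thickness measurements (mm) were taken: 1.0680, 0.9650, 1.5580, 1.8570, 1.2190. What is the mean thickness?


Formula: Average = sum / n
Substituting: Average = 6.6670 / 5
Result: 1.3334 mm


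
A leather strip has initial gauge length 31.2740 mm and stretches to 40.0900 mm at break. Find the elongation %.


Formula: Elongation = (Lf - L0) / L0 * 100
Substituting: Elongation = (40.0900 - 31.2740) / 31.2740 * 100
Result: 28.1896 %


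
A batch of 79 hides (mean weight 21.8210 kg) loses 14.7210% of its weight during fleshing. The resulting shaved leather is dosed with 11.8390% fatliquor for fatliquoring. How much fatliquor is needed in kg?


Total_raw = N * avg_wt = 79 * 21.8210 = 1723.8590 kg
Substrate = Total_raw * (1 - loss/100) = 1723.8590 * (1 - 14.7210/100) = 1470.0897 kg
Fat = Substrate * pct / 100 = 1470.0897 * 11.8390 / 100 = 174.0439 kg


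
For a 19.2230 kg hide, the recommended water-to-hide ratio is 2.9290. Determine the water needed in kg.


Formula: Water = hide_weight * ratio
Substituting: Water = 19.2230 * 2.9290
Result: 56.3042 kg


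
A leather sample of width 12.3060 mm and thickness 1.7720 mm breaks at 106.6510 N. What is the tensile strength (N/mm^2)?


Formula: TS = force / (width * thickness)
Substituting: TS = 106.6510 / (12.3060 * 1.7720)
Result: 4.8908 N/mm^2


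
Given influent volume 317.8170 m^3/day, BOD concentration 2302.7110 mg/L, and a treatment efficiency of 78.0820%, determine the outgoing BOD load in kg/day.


Load_in = volume * conc / 1000 = 317.8170 * 2302.7110 / 1000 = 731.8407 kg/day
Removed = Load_in * eff / 100 = 731.8407 * 78.0820 / 100 = 571.4359 kg/day
Load_out = Load_in - Removed = 731.8407 - 571.4359 = 160.4048 kg/day


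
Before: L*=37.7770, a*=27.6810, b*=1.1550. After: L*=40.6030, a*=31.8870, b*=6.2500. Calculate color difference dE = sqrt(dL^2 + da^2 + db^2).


dL = 2.8260, da = 4.2060, db = 5.0950
dE = sqrt(2.8260^2 + 4.2060^2 + 5.0950^2) = 7.1858


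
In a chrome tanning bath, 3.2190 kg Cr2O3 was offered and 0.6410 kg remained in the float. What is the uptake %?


Formula: Uptake = (offered - residual) / offered * 100
Substituting: Uptake = (3.2190 - 0.6410) / 3.2190 * 100
Result: 80.0870 %


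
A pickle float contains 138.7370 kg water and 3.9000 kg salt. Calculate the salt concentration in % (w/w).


Formula: Conc = salt / (water + salt) * 100
Substituting: Conc = 3.9000 / (138.7370 + 3.9000) * 100
Result: 2.7342 %


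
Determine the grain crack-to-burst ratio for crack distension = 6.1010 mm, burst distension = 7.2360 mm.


Formula: Ratio = crack / burst
Substituting: Ratio = 6.1010 / 7.2360
Result: 0.8431


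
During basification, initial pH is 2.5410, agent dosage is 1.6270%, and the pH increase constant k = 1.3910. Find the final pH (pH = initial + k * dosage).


Formula: pH_final = pH_initial + k * base_pct
Substituting: pH_final = 2.5410 + 1.3910 * 1.6270
Result: 4.8042


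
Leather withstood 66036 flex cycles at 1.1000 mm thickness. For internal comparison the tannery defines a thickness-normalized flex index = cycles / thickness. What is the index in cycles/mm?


Formula: Index = cycles / thickness
Substituting: Index = 66036 / 1.1000
Result: 60032.7273 cycles/mm


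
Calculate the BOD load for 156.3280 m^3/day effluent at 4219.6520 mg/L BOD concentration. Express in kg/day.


Formula: BOD_load = volume * conc / 1000
Substituting: BOD_load = 156.3280 * 4219.6520 / 1000
Result: 659.6498 kg/day


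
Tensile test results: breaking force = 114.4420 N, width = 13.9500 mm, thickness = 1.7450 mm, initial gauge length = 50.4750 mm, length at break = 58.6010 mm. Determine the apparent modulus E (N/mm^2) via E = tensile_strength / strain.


TS = F / (w * t) = 114.4420 / (13.9500 * 1.7450) = 4.7013 N/mm^2
strain = (Lf - L0) / L0 = (58.6010 - 50.4750) / 50.4750 = 0.1610
E = TS / strain = 4.7013 / 0.1610 = 29.2022 N/mm^2


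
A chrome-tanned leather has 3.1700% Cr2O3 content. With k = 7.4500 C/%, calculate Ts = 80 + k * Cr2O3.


Formula: Ts = 80 + k * Cr2O3
Substituting: Ts = 80 + 7.4500 * 3.1700
Result: 103.6165 C


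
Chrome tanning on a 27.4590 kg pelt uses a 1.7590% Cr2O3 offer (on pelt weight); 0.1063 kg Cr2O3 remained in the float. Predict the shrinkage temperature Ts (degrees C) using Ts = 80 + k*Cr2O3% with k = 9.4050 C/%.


Offered = pelt * offer_pct / 100 = 27.4590 * 1.7590 / 100 = 0.4830 kg
Uptake = offered - residual = 0.4830 - 0.1063 = 0.3767 kg
Cr2O3% on pelt = uptake / pelt * 100 = 0.3767 / 27.4590 * 100 = 1.3719 %
Ts = 80 + k * Cr2O3% = 80 + 9.4050 * 1.3719 = 92.9025 C


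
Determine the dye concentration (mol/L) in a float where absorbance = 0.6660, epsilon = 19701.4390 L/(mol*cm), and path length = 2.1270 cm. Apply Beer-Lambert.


Formula: c = A / (epsilon * l)
Substituting: c = 0.6660 / (19701.4390 * 2.1270)
Result: 1.5893e-05 mol/L


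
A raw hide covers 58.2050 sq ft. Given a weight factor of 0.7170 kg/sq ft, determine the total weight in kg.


Formula: Weight = area * weight_per_sqft
Substituting: Weight = 58.2050 * 0.7170
Result: 41.7330 kg


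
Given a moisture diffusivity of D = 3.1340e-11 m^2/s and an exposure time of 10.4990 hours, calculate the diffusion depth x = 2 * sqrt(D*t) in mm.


t = 10.4990 hr * 3600 = 37796.4000 s
D * t = 3.1340e-11 * 37796.4000 = 1.1845e-06
x = 2 * sqrt(D*t) = 2 * sqrt(1.1845e-06) = 0.00217673 m = 2.1767 mm


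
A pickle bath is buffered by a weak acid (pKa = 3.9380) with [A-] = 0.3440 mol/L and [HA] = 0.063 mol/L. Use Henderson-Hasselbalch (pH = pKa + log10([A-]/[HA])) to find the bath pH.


ratio = [A-] / [HA] = 0.3440 / 0.063 = 5.4603
log10(ratio) = 0.7372
pH = pKa + log10(ratio) = 3.9380 + 0.7372 = 4.6752


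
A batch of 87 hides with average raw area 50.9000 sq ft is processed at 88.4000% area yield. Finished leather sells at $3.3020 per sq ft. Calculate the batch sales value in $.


Raw_total = N * avg_area = 87 * 50.9000 = 4428.3000 sq ft
Finished = Raw_total * yield / 100 = 4428.3000 * 88.4000 / 100 = 3914.6172 sq ft
Value = Finished * price = 3914.6172 * 3.3020 = 12926.0660 $


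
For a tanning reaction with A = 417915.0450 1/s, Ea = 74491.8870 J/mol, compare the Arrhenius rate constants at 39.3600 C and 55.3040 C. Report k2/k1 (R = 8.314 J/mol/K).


T1 = 39.3600 + 273.15 = 312.5100 K; T2 = 55.3040 + 273.15 = 328.4540 K
k1 = A * exp(-Ea/(R*T1)) = 417915.0450 * exp(-74491.8870/(8.314*312.5100)) = 1.4779e-07 1/s
k2 = A * exp(-Ea/(R*T2)) = 417915.0450 * exp(-74491.8870/(8.314*328.4540)) = 5.9440e-07 1/s
k2/k1 = 5.9440e-07 / 1.4779e-07 = 4.0218
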